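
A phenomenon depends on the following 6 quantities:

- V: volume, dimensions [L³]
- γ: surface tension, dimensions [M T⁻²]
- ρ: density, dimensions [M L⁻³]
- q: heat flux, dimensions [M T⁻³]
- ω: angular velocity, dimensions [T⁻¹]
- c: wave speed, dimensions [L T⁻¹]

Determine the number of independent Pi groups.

There are 6 variables and 3 base dimensions (M, L, T).
The dimension matrix has rank 3.
Independent dimensionless groups: 6 − 3 = 3.

3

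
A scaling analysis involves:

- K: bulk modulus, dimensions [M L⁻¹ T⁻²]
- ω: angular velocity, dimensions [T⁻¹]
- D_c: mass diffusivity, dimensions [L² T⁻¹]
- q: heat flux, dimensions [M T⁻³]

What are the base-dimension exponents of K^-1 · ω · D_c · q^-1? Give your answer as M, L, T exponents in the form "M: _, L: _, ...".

M: -2, L: 3, T: 3

Collect each base-dimension exponent across the product:
  M: −(1) + (0) + (0) − (1) = -2
  L: −(-1) + (0) + (2) − (0) = 3
  T: −(-2) + (-1) + (-1) − (-3) = 3
So the dimensions are [M⁻² L³ T³].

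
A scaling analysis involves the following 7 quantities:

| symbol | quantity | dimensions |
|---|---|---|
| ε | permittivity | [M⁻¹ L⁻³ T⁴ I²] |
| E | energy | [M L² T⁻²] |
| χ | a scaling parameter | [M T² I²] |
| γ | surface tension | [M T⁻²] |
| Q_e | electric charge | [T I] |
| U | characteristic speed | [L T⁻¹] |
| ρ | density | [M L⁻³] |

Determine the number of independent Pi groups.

There are 7 variables and 4 base dimensions (M, L, T, I).
The dimension matrix has rank 4.
Independent dimensionless groups: 7 − 4 = 3.

3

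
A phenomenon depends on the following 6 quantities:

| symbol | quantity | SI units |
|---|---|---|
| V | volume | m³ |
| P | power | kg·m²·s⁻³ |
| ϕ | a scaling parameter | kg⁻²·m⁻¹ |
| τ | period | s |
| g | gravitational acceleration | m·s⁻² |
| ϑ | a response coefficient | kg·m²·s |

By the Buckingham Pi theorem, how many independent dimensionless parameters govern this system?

3

There are 6 variables and 3 base dimensions (M, L, T).
The dimension matrix has rank 3.
Independent dimensionless groups: 6 − 3 = 3.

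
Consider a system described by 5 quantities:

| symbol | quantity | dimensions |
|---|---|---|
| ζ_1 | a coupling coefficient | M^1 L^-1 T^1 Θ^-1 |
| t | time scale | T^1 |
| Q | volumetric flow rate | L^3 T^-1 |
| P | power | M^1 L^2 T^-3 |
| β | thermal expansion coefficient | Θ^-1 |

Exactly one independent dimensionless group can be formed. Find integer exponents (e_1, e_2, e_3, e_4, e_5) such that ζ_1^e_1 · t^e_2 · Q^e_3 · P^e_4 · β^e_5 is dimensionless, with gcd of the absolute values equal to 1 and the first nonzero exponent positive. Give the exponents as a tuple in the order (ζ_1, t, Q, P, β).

M: e_1·(1) + e_2·(0) + e_3·(0) + e_4·(1) + e_5·(0) = 0
L: e_1·(-1) + e_2·(0) + e_3·(3) + e_4·(2) + e_5·(0) = 0
T: e_1·(1) + e_2·(1) + e_3·(-1) + e_4·(-3) + e_5·(0) = 0
Θ: e_1·(-1) + e_2·(0) + e_3·(0) + e_4·(0) + e_5·(-1) = 0
Solving this homogeneous linear system for the smallest-integer solution (first nonzero entry positive) gives (1, -3, 1, -1, -1).

(1, -3, 1, -1, -1)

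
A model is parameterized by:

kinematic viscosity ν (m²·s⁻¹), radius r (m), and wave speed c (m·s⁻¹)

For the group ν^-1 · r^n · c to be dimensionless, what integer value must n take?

1

Balance the L exponent: (1)·n from r, plus −(2) + (1) = -1 from the rest, must sum to zero.
n − 1 = 0, so n = 1.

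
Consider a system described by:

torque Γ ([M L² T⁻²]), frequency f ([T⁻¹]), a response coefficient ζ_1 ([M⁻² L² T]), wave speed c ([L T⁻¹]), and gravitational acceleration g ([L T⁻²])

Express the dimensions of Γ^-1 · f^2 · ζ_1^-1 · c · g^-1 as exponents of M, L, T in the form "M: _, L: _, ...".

M: 1, L: -4, T: 0

Collect each base-dimension exponent across the product:
  M: −(1) + 2·(0) − (-2) + (0) − (0) = 1
  L: −(2) + 2·(0) − (2) + (1) − (1) = -4
  T: −(-2) + 2·(-1) − (1) + (-1) − (-2) = 0
So the dimensions are [M L⁻⁴].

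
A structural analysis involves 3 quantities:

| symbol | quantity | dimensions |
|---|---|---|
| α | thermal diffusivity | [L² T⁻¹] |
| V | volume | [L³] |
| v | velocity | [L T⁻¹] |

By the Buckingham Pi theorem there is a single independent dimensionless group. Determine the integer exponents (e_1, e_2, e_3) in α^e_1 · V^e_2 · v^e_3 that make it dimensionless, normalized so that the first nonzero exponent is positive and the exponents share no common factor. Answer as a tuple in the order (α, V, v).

L: e_1·(2) + e_2·(3) + e_3·(1) = 0
T: e_1·(-1) + e_2·(0) + e_3·(-1) = 0
Solving this homogeneous linear system for the smallest-integer solution (first nonzero entry positive) gives (3, -1, -3).

(3, -1, -3)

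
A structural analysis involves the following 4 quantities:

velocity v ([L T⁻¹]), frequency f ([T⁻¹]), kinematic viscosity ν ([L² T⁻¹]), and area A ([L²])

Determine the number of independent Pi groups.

2

There are 4 variables and 2 base dimensions (L, T).
The dimension matrix has rank 2.
Independent dimensionless groups: 4 − 2 = 2.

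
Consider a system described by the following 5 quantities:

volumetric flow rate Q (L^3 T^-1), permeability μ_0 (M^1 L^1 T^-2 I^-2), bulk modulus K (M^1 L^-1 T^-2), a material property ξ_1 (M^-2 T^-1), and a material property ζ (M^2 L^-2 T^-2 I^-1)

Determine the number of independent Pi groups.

There are 5 variables and 4 base dimensions (M, L, T, I).
The dimension matrix has rank 4.
Independent dimensionless groups: 5 − 4 = 1.

1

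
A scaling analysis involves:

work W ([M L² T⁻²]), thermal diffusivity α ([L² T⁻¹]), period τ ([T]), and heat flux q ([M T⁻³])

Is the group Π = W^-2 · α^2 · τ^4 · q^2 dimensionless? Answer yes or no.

yes

Sum the exponent of each base dimension across the product:
  M: −2·[W]_M + 2·[α]_M + 4·[τ]_M + 2·[q]_M = −2·(1) + 2·(0) + 4·(0) + 2·(1) = 0
  L: −2·[W]_L + 2·[α]_L + 4·[τ]_L + 2·[q]_L = −2·(2) + 2·(2) + 4·(0) + 2·(0) = 0
  T: −2·[W]_T + 2·[α]_T + 4·[τ]_T + 2·[q]_T = −2·(-2) + 2·(-1) + 4·(1) + 2·(-3) = 0
All base exponents vanish — dimensionless.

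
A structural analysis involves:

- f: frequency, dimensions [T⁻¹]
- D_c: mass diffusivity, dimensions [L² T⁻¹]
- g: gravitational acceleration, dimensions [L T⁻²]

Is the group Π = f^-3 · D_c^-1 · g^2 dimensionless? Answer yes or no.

yes

Sum the exponent of each base dimension across the product:
  L: −3·[f]_L − [D_c]_L + 2·[g]_L = −3·(0) − (2) + 2·(1) = 0
  T: −3·[f]_T − [D_c]_T + 2·[g]_T = −3·(-1) − (-1) + 2·(-2) = 0
All base exponents vanish — dimensionless.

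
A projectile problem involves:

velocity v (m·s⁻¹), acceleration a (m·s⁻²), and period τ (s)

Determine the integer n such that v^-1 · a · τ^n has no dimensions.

Balance the T exponent: (1)·n from τ, plus −(-1) + (-2) = -1 from the rest, must sum to zero.
n − 1 = 0, so n = 1.

1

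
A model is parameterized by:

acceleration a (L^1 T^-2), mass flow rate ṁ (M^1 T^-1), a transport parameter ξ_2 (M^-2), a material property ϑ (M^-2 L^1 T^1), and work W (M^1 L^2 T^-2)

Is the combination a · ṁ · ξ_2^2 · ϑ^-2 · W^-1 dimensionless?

Sum the exponent of each base dimension across the product:
  M: [a]_M + [ṁ]_M + 2·[ξ_2]_M − 2·[ϑ]_M − [W]_M = (0) + (1) + 2·(-2) − 2·(-2) − (1) = 0
  L: [a]_L + [ṁ]_L + 2·[ξ_2]_L − 2·[ϑ]_L − [W]_L = (1) + (0) + 2·(0) − 2·(1) − (2) = -3
  T: [a]_T + [ṁ]_T + 2·[ξ_2]_T − 2·[ϑ]_T − [W]_T = (-2) + (-1) + 2·(0) − 2·(1) − (-2) = -3
Net dimensions [L⁻³ T⁻³] ≠ [1] — not dimensionless.

no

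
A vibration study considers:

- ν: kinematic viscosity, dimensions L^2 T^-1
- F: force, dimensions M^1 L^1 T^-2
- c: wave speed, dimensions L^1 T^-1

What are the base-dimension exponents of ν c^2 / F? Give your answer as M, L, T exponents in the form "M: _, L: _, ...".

Collect each base-dimension exponent across the product:
  M: (0) − (1) + 2·(0) = -1
  L: (2) − (1) + 2·(1) = 3
  T: (-1) − (-2) + 2·(-1) = -1
So the dimensions are [M⁻¹ L³ T⁻¹].

M: -1, L: 3, T: -1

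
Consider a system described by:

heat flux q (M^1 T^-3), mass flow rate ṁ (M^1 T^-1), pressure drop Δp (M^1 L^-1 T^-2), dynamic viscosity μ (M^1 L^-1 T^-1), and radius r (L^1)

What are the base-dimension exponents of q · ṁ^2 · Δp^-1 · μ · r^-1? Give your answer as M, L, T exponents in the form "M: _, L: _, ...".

Collect each base-dimension exponent across the product:
  M: (1) + 2·(1) − (1) + (1) − (0) = 3
  L: (0) + 2·(0) − (-1) + (-1) − (1) = -1
  T: (-3) + 2·(-1) − (-2) + (-1) − (0) = -4
So the dimensions are [M³ L⁻¹ T⁻⁴].

M: 3, L: -1, T: -4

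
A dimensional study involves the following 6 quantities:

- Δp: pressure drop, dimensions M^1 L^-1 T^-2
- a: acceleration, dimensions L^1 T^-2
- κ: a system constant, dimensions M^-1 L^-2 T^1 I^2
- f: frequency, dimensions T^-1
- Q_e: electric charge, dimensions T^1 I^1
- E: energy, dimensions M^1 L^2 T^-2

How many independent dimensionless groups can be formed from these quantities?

There are 6 variables and 4 base dimensions (M, L, T, I).
The dimension matrix has rank 4.
Independent dimensionless groups: 6 − 4 = 2.

2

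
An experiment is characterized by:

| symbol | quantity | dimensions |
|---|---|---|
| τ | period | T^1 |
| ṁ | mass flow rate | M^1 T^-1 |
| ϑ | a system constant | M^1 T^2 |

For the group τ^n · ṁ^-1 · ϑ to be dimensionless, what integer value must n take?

Balance the T exponent: (1)·n from τ, plus −(-1) + (2) = 3 from the rest, must sum to zero.
n + 3 = 0, so n = -3.

-3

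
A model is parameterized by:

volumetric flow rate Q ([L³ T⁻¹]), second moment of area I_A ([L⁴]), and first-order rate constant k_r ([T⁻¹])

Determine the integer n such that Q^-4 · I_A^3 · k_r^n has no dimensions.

4

Balance the T exponent: (-1)·n from k_r, plus −4·(-1) + 3·(0) = 4 from the rest, must sum to zero.
−n + 4 = 0, so n = 4.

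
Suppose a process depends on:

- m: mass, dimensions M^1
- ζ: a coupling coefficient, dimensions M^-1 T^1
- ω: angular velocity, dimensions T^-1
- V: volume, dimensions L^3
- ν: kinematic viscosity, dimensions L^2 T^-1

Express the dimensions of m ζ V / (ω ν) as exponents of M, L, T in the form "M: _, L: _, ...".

Collect each base-dimension exponent across the product:
  M: (1) + (-1) − (0) + (0) − (0) = 0
  L: (0) + (0) − (0) + (3) − (2) = 1
  T: (0) + (1) − (-1) + (0) − (-1) = 3
So the dimensions are [L T³].

M: 0, L: 1, T: 3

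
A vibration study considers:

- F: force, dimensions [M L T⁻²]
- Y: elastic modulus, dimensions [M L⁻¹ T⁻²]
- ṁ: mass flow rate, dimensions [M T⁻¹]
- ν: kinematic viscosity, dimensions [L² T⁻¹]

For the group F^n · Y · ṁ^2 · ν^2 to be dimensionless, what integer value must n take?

Balance the M exponent: (1)·n from F, plus (1) + 2·(1) + 2·(0) = 3 from the rest, must sum to zero.
n + 3 = 0, so n = -3.

-3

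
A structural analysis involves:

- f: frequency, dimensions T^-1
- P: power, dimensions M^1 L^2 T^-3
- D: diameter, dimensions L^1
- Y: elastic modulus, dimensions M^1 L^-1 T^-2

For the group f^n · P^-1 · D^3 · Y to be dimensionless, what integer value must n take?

Balance the T exponent: (-1)·n from f, plus −(-3) + 3·(0) + (-2) = 1 from the rest, must sum to zero.
−n + 1 = 0, so n = 1.

1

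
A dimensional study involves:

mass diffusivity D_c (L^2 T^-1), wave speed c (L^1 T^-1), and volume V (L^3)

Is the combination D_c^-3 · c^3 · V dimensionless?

yes

Sum the exponent of each base dimension across the product:
  M: −3·[D_c]_M + 3·[c]_M + [V]_M = −3·(0) + 3·(0) + (0) = 0
  L: −3·[D_c]_L + 3·[c]_L + [V]_L = −3·(2) + 3·(1) + (3) = 0
  T: −3·[D_c]_T + 3·[c]_T + [V]_T = −3·(-1) + 3·(-1) + (0) = 0
All base exponents vanish — dimensionless.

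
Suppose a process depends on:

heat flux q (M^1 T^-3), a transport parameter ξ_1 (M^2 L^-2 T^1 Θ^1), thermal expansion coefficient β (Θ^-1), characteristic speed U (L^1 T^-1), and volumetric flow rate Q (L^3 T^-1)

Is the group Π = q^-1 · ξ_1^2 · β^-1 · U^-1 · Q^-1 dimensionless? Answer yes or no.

no

Sum the exponent of each base dimension across the product:
  M: −[q]_M + 2·[ξ_1]_M − [β]_M − [U]_M − [Q]_M = −(1) + 2·(2) − (0) − (0) − (0) = 3
  L: −[q]_L + 2·[ξ_1]_L − [β]_L − [U]_L − [Q]_L = −(0) + 2·(-2) − (0) − (1) − (3) = -8
  T: −[q]_T + 2·[ξ_1]_T − [β]_T − [U]_T − [Q]_T = −(-3) + 2·(1) − (0) − (-1) − (-1) = 7
  Θ: −[q]_Θ + 2·[ξ_1]_Θ − [β]_Θ − [U]_Θ − [Q]_Θ = −(0) + 2·(1) − (-1) − (0) − (0) = 3
Net dimensions [M³ L⁻⁸ T⁷ Θ³] ≠ [1] — not dimensionless.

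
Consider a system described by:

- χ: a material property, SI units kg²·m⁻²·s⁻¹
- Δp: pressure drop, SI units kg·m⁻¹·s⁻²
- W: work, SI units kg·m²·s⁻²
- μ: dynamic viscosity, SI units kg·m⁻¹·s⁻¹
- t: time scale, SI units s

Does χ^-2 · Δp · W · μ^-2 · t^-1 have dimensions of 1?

no

Sum the exponent of each base dimension across the product:
  M: −2·[χ]_M + [Δp]_M + [W]_M − 2·[μ]_M − [t]_M = −2·(2) + (1) + (1) − 2·(1) − (0) = -4
  L: −2·[χ]_L + [Δp]_L + [W]_L − 2·[μ]_L − [t]_L = −2·(-2) + (-1) + (2) − 2·(-1) − (0) = 7
  T: −2·[χ]_T + [Δp]_T + [W]_T − 2·[μ]_T − [t]_T = −2·(-1) + (-2) + (-2) − 2·(-1) − (1) = -1
Net dimensions [M⁻⁴ L⁷ T⁻¹] ≠ [1] — not dimensionless.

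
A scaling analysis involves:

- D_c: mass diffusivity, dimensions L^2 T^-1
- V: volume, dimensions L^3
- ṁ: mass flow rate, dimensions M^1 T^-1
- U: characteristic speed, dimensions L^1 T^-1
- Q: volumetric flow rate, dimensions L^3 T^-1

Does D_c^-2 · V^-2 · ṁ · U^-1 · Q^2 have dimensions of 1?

no

Sum the exponent of each base dimension across the product:
  M: −2·[D_c]_M − 2·[V]_M + [ṁ]_M − [U]_M + 2·[Q]_M = −2·(0) − 2·(0) + (1) − (0) + 2·(0) = 1
  L: −2·[D_c]_L − 2·[V]_L + [ṁ]_L − [U]_L + 2·[Q]_L = −2·(2) − 2·(3) + (0) − (1) + 2·(3) = -5
  T: −2·[D_c]_T − 2·[V]_T + [ṁ]_T − [U]_T + 2·[Q]_T = −2·(-1) − 2·(0) + (-1) − (-1) + 2·(-1) = 0
Net dimensions [M L⁻⁵] ≠ [1] — not dimensionless.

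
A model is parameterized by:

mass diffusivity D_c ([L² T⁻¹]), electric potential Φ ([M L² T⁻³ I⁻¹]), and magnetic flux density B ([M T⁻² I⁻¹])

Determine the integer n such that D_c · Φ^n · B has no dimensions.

Balance the M exponent: (1)·n from Φ, plus (0) + (1) = 1 from the rest, must sum to zero.
n + 1 = 0, so n = -1.

-1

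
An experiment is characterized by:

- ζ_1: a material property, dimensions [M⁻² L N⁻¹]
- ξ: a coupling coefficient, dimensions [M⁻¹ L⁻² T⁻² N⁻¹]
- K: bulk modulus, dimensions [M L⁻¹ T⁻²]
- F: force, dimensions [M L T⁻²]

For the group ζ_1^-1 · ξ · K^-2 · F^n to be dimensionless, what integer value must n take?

1

Balance the M exponent: (1)·n from F, plus −(-2) + (-1) − 2·(1) = -1 from the rest, must sum to zero.
n − 1 = 0, so n = 1.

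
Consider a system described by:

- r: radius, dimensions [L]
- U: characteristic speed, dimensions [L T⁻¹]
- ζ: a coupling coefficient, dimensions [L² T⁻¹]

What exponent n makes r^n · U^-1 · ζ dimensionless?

Balance the L exponent: (1)·n from r, plus −(1) + (2) = 1 from the rest, must sum to zero.
n + 1 = 0, so n = -1.

-1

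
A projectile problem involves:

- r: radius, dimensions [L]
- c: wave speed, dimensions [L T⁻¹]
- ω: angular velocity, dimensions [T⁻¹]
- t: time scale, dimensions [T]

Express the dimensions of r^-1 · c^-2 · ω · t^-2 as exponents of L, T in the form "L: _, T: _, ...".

L: -3, T: -1

Collect each base-dimension exponent across the product:
  L: −(1) − 2·(1) + (0) − 2·(0) = -3
  T: −(0) − 2·(-1) + (-1) − 2·(1) = -1
So the dimensions are [L⁻³ T⁻¹].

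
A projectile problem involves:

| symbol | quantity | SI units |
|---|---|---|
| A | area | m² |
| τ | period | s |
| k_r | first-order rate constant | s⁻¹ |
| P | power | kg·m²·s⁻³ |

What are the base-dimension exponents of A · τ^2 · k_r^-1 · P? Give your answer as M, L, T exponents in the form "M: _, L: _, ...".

M: 1, L: 4, T: 0

Collect each base-dimension exponent across the product:
  M: (0) + 2·(0) − (0) + (1) = 1
  L: (2) + 2·(0) − (0) + (2) = 4
  T: (0) + 2·(1) − (-1) + (-3) = 0
So the dimensions are [M L⁴].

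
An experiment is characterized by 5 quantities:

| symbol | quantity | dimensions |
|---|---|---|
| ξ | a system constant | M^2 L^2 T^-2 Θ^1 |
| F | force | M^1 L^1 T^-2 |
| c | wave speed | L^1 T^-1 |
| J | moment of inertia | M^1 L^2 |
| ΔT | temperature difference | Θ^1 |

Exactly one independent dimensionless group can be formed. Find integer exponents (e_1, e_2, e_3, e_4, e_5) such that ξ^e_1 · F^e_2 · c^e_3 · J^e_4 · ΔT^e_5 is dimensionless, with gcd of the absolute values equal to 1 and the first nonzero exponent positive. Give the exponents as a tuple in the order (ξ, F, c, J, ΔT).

(3, -4, 2, -2, -3)

M: e_1·(2) + e_2·(1) + e_3·(0) + e_4·(1) + e_5·(0) = 0
L: e_1·(2) + e_2·(1) + e_3·(1) + e_4·(2) + e_5·(0) = 0
T: e_1·(-2) + e_2·(-2) + e_3·(-1) + e_4·(0) + e_5·(0) = 0
Θ: e_1·(1) + e_2·(0) + e_3·(0) + e_4·(0) + e_5·(1) = 0
Solving this homogeneous linear system for the smallest-integer solution (first nonzero entry positive) gives (3, -4, 2, -2, -3).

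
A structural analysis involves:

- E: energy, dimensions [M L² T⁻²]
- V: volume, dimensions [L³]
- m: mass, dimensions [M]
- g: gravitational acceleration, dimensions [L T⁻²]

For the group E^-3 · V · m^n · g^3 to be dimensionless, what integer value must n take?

Balance the M exponent: (1)·n from m, plus −3·(1) + (0) + 3·(0) = -3 from the rest, must sum to zero.
n − 3 = 0, so n = 3.

3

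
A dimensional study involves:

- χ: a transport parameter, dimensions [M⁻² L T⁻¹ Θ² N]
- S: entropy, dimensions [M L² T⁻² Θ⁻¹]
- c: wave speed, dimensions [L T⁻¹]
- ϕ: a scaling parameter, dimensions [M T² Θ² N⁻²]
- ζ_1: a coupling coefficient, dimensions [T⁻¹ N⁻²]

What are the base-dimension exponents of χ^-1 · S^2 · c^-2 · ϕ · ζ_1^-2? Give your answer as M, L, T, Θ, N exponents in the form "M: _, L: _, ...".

M: 5, L: 1, T: 3, Θ: -2, N: 1

Collect each base-dimension exponent across the product:
  M: −(-2) + 2·(1) − 2·(0) + (1) − 2·(0) = 5
  L: −(1) + 2·(2) − 2·(1) + (0) − 2·(0) = 1
  T: −(-1) + 2·(-2) − 2·(-1) + (2) − 2·(-1) = 3
  Θ: −(2) + 2·(-1) − 2·(0) + (2) − 2·(0) = -2
  N: −(1) + 2·(0) − 2·(0) + (-2) − 2·(-2) = 1
So the dimensions are [M⁵ L T³ Θ⁻² N].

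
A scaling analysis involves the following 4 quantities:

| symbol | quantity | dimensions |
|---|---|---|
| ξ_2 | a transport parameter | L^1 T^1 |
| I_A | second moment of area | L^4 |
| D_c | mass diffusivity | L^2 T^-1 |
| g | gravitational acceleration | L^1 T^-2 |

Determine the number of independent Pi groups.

There are 4 variables and 2 base dimensions (L, T).
The dimension matrix has rank 2.
Independent dimensionless groups: 4 − 2 = 2.

2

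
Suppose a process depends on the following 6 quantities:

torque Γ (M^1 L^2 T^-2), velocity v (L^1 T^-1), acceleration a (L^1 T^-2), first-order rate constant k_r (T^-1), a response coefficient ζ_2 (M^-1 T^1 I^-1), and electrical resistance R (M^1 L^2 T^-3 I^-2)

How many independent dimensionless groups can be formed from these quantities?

2

There are 6 variables and 4 base dimensions (M, L, T, I).
The dimension matrix has rank 4.
Independent dimensionless groups: 6 − 4 = 2.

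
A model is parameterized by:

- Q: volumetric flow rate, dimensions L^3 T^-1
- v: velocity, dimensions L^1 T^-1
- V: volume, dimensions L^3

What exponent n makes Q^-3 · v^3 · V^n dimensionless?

2

Balance the L exponent: (3)·n from V, plus −3·(3) + 3·(1) = -6 from the rest, must sum to zero.
3n − 6 = 0, so n = 2.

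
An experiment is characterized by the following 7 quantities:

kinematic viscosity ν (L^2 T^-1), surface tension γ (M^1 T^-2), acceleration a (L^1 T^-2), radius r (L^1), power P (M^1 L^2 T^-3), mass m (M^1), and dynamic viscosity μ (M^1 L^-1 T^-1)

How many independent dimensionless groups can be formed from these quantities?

4

There are 7 variables and 3 base dimensions (M, L, T).
The dimension matrix has rank 3.
Independent dimensionless groups: 7 − 3 = 4.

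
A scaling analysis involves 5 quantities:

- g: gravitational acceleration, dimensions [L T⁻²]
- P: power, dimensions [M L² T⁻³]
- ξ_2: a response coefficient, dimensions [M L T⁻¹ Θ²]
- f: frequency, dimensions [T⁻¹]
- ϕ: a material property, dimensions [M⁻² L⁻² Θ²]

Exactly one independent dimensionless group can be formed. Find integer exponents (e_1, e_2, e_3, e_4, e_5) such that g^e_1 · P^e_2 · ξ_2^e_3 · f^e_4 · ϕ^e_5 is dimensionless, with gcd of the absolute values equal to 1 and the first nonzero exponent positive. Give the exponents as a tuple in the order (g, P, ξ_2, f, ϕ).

M: e_1·(0) + e_2·(1) + e_3·(1) + e_4·(0) + e_5·(-2) = 0
L: e_1·(1) + e_2·(2) + e_3·(1) + e_4·(0) + e_5·(-2) = 0
T: e_1·(-2) + e_2·(-3) + e_3·(-1) + e_4·(-1) + e_5·(0) = 0
Θ: e_1·(0) + e_2·(0) + e_3·(2) + e_4·(0) + e_5·(2) = 0
Solving this homogeneous linear system for the smallest-integer solution (first nonzero entry positive) gives (3, -3, 1, 2, -1).

(3, -3, 1, 2, -1)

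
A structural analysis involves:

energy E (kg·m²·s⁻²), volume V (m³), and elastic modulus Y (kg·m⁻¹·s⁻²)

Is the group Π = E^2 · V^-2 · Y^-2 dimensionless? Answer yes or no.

yes

Sum the exponent of each base dimension across the product:
  M: 2·[E]_M − 2·[V]_M − 2·[Y]_M = 2·(1) − 2·(0) − 2·(1) = 0
  L: 2·[E]_L − 2·[V]_L − 2·[Y]_L = 2·(2) − 2·(3) − 2·(-1) = 0
  T: 2·[E]_T − 2·[V]_T − 2·[Y]_T = 2·(-2) − 2·(0) − 2·(-2) = 0
All base exponents vanish — dimensionless.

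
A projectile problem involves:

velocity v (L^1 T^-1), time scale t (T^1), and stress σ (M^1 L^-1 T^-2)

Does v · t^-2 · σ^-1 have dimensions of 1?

no

Sum the exponent of each base dimension across the product:
  M: [v]_M − 2·[t]_M − [σ]_M = (0) − 2·(0) − (1) = -1
  L: [v]_L − 2·[t]_L − [σ]_L = (1) − 2·(0) − (-1) = 2
  T: [v]_T − 2·[t]_T − [σ]_T = (-1) − 2·(1) − (-2) = -1
Net dimensions [M⁻¹ L² T⁻¹] ≠ [1] — not dimensionless.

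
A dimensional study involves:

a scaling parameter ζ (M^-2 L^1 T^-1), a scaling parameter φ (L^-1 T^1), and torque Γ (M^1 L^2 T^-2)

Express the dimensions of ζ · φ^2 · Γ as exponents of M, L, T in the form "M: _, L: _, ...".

M: -1, L: 1, T: -1

Collect each base-dimension exponent across the product:
  M: (-2) + 2·(0) + (1) = -1
  L: (1) + 2·(-1) + (2) = 1
  T: (-1) + 2·(1) + (-2) = -1
So the dimensions are [M⁻¹ L T⁻¹].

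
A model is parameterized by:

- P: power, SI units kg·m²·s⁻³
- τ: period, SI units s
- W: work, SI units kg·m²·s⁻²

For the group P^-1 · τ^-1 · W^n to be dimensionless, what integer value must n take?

1

Balance the M exponent: (1)·n from W, plus −(1) − (0) = -1 from the rest, must sum to zero.
n − 1 = 0, so n = 1.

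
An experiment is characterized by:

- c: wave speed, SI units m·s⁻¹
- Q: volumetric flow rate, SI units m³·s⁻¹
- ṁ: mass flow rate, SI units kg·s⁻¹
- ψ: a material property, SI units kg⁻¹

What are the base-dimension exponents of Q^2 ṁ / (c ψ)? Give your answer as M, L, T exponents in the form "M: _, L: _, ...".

Collect each base-dimension exponent across the product:
  M: −(0) + 2·(0) + (1) − (-1) = 2
  L: −(1) + 2·(3) + (0) − (0) = 5
  T: −(-1) + 2·(-1) + (-1) − (0) = -2
So the dimensions are [M² L⁵ T⁻²].

M: 2, L: 5, T: -2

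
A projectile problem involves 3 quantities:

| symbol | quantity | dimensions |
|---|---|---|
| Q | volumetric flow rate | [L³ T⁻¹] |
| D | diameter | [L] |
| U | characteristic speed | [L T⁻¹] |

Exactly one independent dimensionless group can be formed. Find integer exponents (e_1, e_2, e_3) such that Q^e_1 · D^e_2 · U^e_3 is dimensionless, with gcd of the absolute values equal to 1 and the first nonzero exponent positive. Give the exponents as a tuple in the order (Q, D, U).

L: e_1·(3) + e_2·(1) + e_3·(1) = 0
T: e_1·(-1) + e_2·(0) + e_3·(-1) = 0
Solving this homogeneous linear system for the smallest-integer solution (first nonzero entry positive) gives (1, -2, -1).

(1, -2, -1)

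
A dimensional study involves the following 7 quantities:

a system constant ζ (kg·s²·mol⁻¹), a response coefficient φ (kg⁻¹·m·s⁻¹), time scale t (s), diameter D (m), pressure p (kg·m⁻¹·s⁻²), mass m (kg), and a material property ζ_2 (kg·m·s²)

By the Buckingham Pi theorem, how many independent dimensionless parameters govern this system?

3

There are 7 variables and 4 base dimensions (M, L, T, N).
The dimension matrix has rank 4.
Independent dimensionless groups: 7 − 4 = 3.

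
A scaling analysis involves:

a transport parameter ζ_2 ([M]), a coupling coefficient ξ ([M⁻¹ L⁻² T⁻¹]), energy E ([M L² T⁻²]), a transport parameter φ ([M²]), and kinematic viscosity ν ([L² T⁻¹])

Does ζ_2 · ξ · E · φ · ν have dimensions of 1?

no

Sum the exponent of each base dimension across the product:
  M: [ζ_2]_M + [ξ]_M + [E]_M + [φ]_M + [ν]_M = (1) + (-1) + (1) + (2) + (0) = 3
  L: [ζ_2]_L + [ξ]_L + [E]_L + [φ]_L + [ν]_L = (0) + (-2) + (2) + (0) + (2) = 2
  T: [ζ_2]_T + [ξ]_T + [E]_T + [φ]_T + [ν]_T = (0) + (-1) + (-2) + (0) + (-1) = -4
Net dimensions [M³ L² T⁻⁴] ≠ [1] — not dimensionless.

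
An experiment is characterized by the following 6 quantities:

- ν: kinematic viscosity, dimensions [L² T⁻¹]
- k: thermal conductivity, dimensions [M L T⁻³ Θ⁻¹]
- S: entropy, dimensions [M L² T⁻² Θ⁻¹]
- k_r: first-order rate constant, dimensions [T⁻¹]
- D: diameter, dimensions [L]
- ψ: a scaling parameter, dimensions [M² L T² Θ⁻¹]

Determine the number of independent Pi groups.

2

There are 6 variables and 4 base dimensions (M, L, T, Θ).
The dimension matrix has rank 4.
Independent dimensionless groups: 6 − 4 = 2.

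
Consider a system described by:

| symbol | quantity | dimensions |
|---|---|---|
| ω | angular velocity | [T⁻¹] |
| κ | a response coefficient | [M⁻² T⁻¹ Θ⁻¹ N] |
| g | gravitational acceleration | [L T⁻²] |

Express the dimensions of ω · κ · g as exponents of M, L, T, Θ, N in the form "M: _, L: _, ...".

M: -2, L: 1, T: -4, Θ: -1, N: 1

Collect each base-dimension exponent across the product:
  M: (0) + (-2) + (0) = -2
  L: (0) + (0) + (1) = 1
  T: (-1) + (-1) + (-2) = -4
  Θ: (0) + (-1) + (0) = -1
  N: (0) + (1) + (0) = 1
So the dimensions are [M⁻² L T⁻⁴ Θ⁻¹ N].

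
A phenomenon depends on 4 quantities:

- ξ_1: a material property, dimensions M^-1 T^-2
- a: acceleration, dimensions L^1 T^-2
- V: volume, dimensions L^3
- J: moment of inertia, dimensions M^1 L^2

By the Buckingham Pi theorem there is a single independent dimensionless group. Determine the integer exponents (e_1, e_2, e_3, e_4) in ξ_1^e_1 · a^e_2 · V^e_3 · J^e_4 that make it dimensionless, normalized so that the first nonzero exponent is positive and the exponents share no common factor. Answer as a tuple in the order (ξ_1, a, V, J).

M: e_1·(-1) + e_2·(0) + e_3·(0) + e_4·(1) = 0
L: e_1·(0) + e_2·(1) + e_3·(3) + e_4·(2) = 0
T: e_1·(-2) + e_2·(-2) + e_3·(0) + e_4·(0) = 0
Solving this homogeneous linear system for the smallest-integer solution (first nonzero entry positive) gives (3, -3, -1, 3).

(3, -3, -1, 3)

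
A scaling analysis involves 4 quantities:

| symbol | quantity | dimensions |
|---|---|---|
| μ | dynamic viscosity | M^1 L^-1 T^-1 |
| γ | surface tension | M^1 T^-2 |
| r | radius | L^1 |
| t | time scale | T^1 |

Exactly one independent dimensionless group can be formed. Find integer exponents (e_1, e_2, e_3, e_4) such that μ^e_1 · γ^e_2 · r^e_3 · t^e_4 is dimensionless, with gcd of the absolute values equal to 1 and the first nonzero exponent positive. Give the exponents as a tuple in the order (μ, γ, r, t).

M: e_1·(1) + e_2·(1) + e_3·(0) + e_4·(0) = 0
L: e_1·(-1) + e_2·(0) + e_3·(1) + e_4·(0) = 0
T: e_1·(-1) + e_2·(-2) + e_3·(0) + e_4·(1) = 0
Solving this homogeneous linear system for the smallest-integer solution (first nonzero entry positive) gives (1, -1, 1, -1).

(1, -1, 1, -1)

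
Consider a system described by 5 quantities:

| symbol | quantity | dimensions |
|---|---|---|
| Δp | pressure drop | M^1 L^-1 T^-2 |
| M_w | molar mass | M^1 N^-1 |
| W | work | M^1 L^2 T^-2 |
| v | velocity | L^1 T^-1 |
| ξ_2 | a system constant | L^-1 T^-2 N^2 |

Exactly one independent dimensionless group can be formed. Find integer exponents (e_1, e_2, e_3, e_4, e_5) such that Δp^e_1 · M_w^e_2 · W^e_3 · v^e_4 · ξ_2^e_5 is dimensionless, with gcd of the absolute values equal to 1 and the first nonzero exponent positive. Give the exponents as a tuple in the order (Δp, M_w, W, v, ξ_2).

(1, -2, 1, -2, -1)

M: e_1·(1) + e_2·(1) + e_3·(1) + e_4·(0) + e_5·(0) = 0
L: e_1·(-1) + e_2·(0) + e_3·(2) + e_4·(1) + e_5·(-1) = 0
T: e_1·(-2) + e_2·(0) + e_3·(-2) + e_4·(-1) + e_5·(-2) = 0
N: e_1·(0) + e_2·(-1) + e_3·(0) + e_4·(0) + e_5·(2) = 0
Solving this homogeneous linear system for the smallest-integer solution (first nonzero entry positive) gives (1, -2, 1, -2, -1).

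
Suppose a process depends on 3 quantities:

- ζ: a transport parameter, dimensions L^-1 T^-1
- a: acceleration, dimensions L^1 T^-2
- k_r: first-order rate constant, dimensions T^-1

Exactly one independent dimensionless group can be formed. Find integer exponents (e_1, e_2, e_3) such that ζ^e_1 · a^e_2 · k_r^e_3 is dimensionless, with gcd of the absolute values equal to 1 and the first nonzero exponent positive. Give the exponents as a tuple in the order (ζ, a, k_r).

(1, 1, -3)

L: e_1·(-1) + e_2·(1) + e_3·(0) = 0
T: e_1·(-1) + e_2·(-2) + e_3·(-1) = 0
Solving this homogeneous linear system for the smallest-integer solution (first nonzero entry positive) gives (1, 1, -3).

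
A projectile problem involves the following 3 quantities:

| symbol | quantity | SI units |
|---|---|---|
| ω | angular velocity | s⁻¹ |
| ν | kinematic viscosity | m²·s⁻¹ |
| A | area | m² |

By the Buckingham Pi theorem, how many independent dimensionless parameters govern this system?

1

There are 3 variables and 2 base dimensions (L, T).
The dimension matrix has rank 2.
Independent dimensionless groups: 3 − 2 = 1.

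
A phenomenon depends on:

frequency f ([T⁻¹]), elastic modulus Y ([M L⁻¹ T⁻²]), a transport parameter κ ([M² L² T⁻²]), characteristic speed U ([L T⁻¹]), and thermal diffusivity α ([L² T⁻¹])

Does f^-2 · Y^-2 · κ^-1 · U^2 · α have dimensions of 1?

no

Sum the exponent of each base dimension across the product:
  M: −2·[f]_M − 2·[Y]_M − [κ]_M + 2·[U]_M + [α]_M = −2·(0) − 2·(1) − (2) + 2·(0) + (0) = -4
  L: −2·[f]_L − 2·[Y]_L − [κ]_L + 2·[U]_L + [α]_L = −2·(0) − 2·(-1) − (2) + 2·(1) + (2) = 4
  T: −2·[f]_T − 2·[Y]_T − [κ]_T + 2·[U]_T + [α]_T = −2·(-1) − 2·(-2) − (-2) + 2·(-1) + (-1) = 5
Net dimensions [M⁻⁴ L⁴ T⁵] ≠ [1] — not dimensionless.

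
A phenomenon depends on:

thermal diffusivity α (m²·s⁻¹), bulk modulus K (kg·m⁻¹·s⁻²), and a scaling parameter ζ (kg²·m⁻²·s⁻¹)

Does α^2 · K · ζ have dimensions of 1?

Sum the exponent of each base dimension across the product:
  M: 2·[α]_M + [K]_M + [ζ]_M = 2·(0) + (1) + (2) = 3
  L: 2·[α]_L + [K]_L + [ζ]_L = 2·(2) + (-1) + (-2) = 1
  T: 2·[α]_T + [K]_T + [ζ]_T = 2·(-1) + (-2) + (-1) = -5
Net dimensions [M³ L T⁻⁵] ≠ [1] — not dimensionless.

no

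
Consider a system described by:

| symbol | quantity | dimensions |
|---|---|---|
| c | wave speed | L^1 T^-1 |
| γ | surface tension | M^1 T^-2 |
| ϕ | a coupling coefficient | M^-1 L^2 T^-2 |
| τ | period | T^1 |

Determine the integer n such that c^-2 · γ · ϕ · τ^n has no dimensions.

2

Balance the T exponent: (1)·n from τ, plus −2·(-1) + (-2) + (-2) = -2 from the rest, must sum to zero.
n − 2 = 0, so n = 2.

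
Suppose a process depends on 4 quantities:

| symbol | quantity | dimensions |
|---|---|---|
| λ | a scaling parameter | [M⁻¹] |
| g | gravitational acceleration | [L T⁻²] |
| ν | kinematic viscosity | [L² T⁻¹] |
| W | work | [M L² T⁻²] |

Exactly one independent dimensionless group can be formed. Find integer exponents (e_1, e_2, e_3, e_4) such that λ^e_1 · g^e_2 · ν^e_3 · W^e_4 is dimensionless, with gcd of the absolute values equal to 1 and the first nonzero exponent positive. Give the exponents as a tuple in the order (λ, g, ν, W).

M: e_1·(-1) + e_2·(0) + e_3·(0) + e_4·(1) = 0
L: e_1·(0) + e_2·(1) + e_3·(2) + e_4·(2) = 0
T: e_1·(0) + e_2·(-2) + e_3·(-1) + e_4·(-2) = 0
Solving this homogeneous linear system for the smallest-integer solution (first nonzero entry positive) gives (3, -2, -2, 3).

(3, -2, -2, 3)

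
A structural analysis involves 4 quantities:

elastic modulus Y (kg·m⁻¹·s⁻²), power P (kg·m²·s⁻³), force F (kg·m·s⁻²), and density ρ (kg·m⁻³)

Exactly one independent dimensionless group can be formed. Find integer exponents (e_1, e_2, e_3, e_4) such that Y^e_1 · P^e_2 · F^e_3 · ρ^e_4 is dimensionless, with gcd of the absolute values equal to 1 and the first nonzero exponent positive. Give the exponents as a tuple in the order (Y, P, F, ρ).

M: e_1·(1) + e_2·(1) + e_3·(1) + e_4·(1) = 0
L: e_1·(-1) + e_2·(2) + e_3·(1) + e_4·(-3) = 0
T: e_1·(-2) + e_2·(-3) + e_3·(-2) + e_4·(0) = 0
Solving this homogeneous linear system for the smallest-integer solution (first nonzero entry positive) gives (1, -2, 2, -1).

(1, -2, 2, -1)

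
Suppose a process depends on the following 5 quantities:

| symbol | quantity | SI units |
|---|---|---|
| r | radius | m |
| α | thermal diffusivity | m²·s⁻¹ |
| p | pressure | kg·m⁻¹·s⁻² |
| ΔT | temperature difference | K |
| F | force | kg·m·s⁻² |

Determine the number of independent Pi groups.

1

There are 5 variables and 4 base dimensions (M, L, T, Θ).
The dimension matrix has rank 4.
Independent dimensionless groups: 5 − 4 = 1.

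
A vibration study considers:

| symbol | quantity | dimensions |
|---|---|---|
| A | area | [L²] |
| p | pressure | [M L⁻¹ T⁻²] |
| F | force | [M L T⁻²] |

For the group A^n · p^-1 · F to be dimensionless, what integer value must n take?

Balance the L exponent: (2)·n from A, plus −(-1) + (1) = 2 from the rest, must sum to zero.
2n + 2 = 0, so n = -1.

-1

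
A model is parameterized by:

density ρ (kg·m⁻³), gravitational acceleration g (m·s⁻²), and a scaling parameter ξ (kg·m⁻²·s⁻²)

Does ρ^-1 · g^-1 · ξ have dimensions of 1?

yes

Sum the exponent of each base dimension across the product:
  M: −[ρ]_M − [g]_M + [ξ]_M = −(1) − (0) + (1) = 0
  L: −[ρ]_L − [g]_L + [ξ]_L = −(-3) − (1) + (-2) = 0
  T: −[ρ]_T − [g]_T + [ξ]_T = −(0) − (-2) + (-2) = 0
All base exponents vanish — dimensionless.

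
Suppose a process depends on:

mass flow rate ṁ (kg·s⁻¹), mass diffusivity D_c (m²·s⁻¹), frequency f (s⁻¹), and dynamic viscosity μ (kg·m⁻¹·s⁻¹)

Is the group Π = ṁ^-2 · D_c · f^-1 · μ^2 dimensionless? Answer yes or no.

yes

Sum the exponent of each base dimension across the product:
  M: −2·[ṁ]_M + [D_c]_M − [f]_M + 2·[μ]_M = −2·(1) + (0) − (0) + 2·(1) = 0
  L: −2·[ṁ]_L + [D_c]_L − [f]_L + 2·[μ]_L = −2·(0) + (2) − (0) + 2·(-1) = 0
  T: −2·[ṁ]_T + [D_c]_T − [f]_T + 2·[μ]_T = −2·(-1) + (-1) − (-1) + 2·(-1) = 0
All base exponents vanish — dimensionless.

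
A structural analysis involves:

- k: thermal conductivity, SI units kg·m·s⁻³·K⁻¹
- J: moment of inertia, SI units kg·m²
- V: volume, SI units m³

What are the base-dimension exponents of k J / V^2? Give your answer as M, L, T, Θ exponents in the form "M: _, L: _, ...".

M: 2, L: -3, T: -3, Θ: -1

Collect each base-dimension exponent across the product:
  M: (1) + (1) − 2·(0) = 2
  L: (1) + (2) − 2·(3) = -3
  T: (-3) + (0) − 2·(0) = -3
  Θ: (-1) + (0) − 2·(0) = -1
So the dimensions are [M² L⁻³ T⁻³ Θ⁻¹].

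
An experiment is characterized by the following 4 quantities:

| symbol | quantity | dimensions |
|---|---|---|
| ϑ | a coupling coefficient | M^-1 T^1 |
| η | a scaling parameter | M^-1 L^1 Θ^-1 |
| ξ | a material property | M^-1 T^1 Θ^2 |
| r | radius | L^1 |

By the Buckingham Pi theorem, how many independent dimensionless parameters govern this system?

0

There are 4 variables and 4 base dimensions (M, L, T, Θ).
The dimension matrix has rank 4.
Independent dimensionless groups: 4 − 4 = 0.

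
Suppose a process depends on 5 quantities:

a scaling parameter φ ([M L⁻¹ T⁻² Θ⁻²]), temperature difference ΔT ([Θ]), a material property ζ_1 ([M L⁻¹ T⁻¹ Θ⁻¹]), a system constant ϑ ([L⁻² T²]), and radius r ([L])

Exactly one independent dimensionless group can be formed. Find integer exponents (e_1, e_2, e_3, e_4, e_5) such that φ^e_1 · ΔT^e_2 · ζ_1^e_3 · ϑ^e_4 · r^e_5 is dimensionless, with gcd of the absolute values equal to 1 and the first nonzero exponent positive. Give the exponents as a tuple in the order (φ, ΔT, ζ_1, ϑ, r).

M: e_1·(1) + e_2·(0) + e_3·(1) + e_4·(0) + e_5·(0) = 0
L: e_1·(-1) + e_2·(0) + e_3·(-1) + e_4·(-2) + e_5·(1) = 0
T: e_1·(-2) + e_2·(0) + e_3·(-1) + e_4·(2) + e_5·(0) = 0
Θ: e_1·(-2) + e_2·(1) + e_3·(-1) + e_4·(0) + e_5·(0) = 0
Solving this homogeneous linear system for the smallest-integer solution (first nonzero entry positive) gives (2, 2, -2, 1, 2).

(2, 2, -2, 1, 2)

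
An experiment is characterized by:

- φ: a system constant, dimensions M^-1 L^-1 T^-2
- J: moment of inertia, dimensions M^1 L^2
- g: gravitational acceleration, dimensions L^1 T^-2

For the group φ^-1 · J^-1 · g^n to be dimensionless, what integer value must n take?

1

Balance the L exponent: (1)·n from g, plus −(-1) − (2) = -1 from the rest, must sum to zero.
n − 1 = 0, so n = 1.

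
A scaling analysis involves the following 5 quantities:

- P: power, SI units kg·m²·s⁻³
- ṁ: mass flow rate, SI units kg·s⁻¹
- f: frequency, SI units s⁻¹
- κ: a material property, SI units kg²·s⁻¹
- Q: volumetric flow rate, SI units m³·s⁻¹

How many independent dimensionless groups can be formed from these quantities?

2

There are 5 variables and 3 base dimensions (M, L, T).
The dimension matrix has rank 3.
Independent dimensionless groups: 5 − 3 = 2.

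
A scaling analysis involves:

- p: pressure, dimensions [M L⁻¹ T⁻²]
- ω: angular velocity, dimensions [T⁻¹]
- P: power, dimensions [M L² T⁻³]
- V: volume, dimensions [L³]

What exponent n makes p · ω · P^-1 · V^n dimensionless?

Balance the L exponent: (3)·n from V, plus (-1) + (0) − (2) = -3 from the rest, must sum to zero.
3n − 3 = 0, so n = 1.

1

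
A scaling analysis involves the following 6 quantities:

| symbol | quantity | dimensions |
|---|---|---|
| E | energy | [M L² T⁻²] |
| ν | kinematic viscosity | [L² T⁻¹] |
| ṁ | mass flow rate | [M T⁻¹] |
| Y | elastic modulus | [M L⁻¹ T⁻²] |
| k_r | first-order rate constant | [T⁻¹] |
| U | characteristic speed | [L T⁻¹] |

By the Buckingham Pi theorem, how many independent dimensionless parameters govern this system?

There are 6 variables and 3 base dimensions (M, L, T).
The dimension matrix has rank 3.
Independent dimensionless groups: 6 − 3 = 3.

3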